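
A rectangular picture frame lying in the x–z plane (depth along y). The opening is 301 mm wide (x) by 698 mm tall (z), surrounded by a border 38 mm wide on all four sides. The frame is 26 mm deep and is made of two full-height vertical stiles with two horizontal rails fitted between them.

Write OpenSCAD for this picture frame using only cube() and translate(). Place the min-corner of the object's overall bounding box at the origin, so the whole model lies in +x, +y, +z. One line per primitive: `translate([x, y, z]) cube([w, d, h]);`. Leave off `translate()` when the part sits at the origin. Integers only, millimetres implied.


cube([38, 26, 774]);
translate([339, 0, 0]) cube([38, 26, 774]);
translate([38, 0, 0]) cube([301, 26, 38]);
translate([38, 0, 736]) cube([301, 26, 38]);


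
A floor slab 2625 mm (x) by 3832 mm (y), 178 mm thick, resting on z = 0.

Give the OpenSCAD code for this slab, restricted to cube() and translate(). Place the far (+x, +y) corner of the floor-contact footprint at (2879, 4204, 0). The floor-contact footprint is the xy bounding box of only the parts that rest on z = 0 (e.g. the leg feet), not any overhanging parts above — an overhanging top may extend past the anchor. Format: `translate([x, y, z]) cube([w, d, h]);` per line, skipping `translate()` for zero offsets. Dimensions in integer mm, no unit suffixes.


translate([254, 372, 0]) cube([2625, 3832, 178]);


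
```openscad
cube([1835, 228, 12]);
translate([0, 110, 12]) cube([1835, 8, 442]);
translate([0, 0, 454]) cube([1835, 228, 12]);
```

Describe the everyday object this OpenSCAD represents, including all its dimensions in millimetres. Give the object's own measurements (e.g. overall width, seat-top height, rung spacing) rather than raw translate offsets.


An I-beam lying along x, 1835 mm long. Overall section height 466 mm. Two flanges 228 mm wide (y) and 12 mm thick, one on the floor and one at the top; a web 8 mm thick runs between them, centred on the flange width.


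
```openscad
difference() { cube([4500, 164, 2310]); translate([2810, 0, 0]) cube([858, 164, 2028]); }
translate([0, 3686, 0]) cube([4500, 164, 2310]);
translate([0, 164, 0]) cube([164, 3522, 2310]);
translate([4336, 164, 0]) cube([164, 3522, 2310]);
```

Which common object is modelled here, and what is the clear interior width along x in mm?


A single room. The interior width is 4172 mm.

Four walls enclosing a rectangle with a door in the front wall — a room. Outside width 4500 minus two 164 mm walls gives 4172 mm.


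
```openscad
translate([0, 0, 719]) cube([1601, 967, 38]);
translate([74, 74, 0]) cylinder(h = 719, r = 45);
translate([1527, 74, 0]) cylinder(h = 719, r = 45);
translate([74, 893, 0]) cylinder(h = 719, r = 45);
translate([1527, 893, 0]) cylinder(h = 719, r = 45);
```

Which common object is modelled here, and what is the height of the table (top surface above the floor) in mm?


A table. The table height is 757 mm.

A 1601×967×38 slab sits at z = 719 on four Ø90 mm round legs — a table. The top surface is at 719 + 38 = 757 mm.


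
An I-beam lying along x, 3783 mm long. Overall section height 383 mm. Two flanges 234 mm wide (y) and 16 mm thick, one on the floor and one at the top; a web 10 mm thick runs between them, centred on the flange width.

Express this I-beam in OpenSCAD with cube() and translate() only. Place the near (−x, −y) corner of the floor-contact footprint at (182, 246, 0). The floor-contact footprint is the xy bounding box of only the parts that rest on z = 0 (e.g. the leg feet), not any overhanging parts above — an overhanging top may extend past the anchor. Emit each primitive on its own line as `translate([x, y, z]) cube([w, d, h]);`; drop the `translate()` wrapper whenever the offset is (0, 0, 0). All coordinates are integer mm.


translate([182, 246, 0]) cube([3783, 234, 16]);
translate([182, 358, 16]) cube([3783, 10, 351]);
translate([182, 246, 367]) cube([3783, 234, 16]);


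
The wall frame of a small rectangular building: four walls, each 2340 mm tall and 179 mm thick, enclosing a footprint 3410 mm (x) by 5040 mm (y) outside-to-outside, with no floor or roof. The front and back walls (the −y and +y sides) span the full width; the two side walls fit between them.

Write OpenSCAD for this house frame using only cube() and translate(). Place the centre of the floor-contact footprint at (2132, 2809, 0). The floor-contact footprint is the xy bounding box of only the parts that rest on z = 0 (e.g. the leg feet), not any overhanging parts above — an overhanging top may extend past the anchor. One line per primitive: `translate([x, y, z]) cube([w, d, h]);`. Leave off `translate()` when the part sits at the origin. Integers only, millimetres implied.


translate([427, 289, 0]) cube([3410, 179, 2340]);
translate([427, 5150, 0]) cube([3410, 179, 2340]);
translate([427, 468, 0]) cube([179, 4682, 2340]);
translate([3658, 468, 0]) cube([179, 4682, 2340]);


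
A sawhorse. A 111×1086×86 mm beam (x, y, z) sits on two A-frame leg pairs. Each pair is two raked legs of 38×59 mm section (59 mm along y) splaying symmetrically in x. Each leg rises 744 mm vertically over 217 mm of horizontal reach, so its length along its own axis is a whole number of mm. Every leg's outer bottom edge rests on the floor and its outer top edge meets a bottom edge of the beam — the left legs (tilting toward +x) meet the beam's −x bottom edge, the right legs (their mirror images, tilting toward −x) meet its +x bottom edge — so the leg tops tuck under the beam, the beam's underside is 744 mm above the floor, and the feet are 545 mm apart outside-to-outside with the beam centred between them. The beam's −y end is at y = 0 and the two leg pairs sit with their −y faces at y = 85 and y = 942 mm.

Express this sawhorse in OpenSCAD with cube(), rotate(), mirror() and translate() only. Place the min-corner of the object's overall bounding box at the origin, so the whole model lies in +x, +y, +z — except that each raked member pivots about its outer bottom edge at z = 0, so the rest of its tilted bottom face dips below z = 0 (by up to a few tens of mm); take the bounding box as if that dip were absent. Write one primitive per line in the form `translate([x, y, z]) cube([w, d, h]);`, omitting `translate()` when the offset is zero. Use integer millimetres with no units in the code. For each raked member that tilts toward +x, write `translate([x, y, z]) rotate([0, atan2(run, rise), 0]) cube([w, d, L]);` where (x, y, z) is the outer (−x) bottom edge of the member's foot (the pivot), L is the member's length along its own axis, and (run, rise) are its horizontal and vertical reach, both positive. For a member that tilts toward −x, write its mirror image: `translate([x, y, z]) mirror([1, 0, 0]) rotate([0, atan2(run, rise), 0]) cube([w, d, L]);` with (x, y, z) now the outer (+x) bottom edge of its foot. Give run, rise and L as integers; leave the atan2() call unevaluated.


// leg length = √(217² + 744²) = 775
// right-leg outer foot x = 2·217 + 111 = 545
// beam min-corner = (217, 0, 744)
translate([217, 0, 744]) cube([111, 1086, 86]);
translate([0, 85, 0]) rotate([0, atan2(217, 744), 0]) cube([38, 59, 775]);
translate([545, 85, 0]) mirror([1, 0, 0]) rotate([0, atan2(217, 744), 0]) cube([38, 59, 775]);
translate([0, 942, 0]) rotate([0, atan2(217, 744), 0]) cube([38, 59, 775]);
translate([545, 942, 0]) mirror([1, 0, 0]) rotate([0, atan2(217, 744), 0]) cube([38, 59, 775]);


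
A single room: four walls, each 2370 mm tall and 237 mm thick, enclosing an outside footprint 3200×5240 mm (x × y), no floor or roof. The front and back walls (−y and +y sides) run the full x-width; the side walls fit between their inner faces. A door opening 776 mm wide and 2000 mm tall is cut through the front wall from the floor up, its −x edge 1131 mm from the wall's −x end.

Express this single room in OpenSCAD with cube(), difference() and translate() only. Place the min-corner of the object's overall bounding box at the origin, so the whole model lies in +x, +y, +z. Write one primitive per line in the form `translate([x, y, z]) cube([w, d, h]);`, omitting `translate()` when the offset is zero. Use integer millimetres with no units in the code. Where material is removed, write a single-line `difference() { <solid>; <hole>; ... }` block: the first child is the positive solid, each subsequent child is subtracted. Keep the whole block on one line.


difference() { cube([3200, 237, 2370]); translate([1131, 0, 0]) cube([776, 237, 2000]); }
translate([0, 5003, 0]) cube([3200, 237, 2370]);
translate([0, 237, 0]) cube([237, 4766, 2370]);
translate([2963, 237, 0]) cube([237, 4766, 2370]);


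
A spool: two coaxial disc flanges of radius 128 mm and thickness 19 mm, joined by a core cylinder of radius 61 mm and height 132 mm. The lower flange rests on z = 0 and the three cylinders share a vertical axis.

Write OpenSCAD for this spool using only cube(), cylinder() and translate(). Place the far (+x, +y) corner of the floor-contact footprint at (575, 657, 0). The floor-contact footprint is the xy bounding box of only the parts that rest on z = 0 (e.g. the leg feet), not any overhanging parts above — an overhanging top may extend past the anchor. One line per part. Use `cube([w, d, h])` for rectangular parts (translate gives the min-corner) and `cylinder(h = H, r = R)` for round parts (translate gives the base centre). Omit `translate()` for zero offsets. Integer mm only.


translate([447, 529, 0]) cylinder(h = 19, r = 128);
translate([447, 529, 19]) cylinder(h = 132, r = 61);
translate([447, 529, 151]) cylinder(h = 19, r = 128);


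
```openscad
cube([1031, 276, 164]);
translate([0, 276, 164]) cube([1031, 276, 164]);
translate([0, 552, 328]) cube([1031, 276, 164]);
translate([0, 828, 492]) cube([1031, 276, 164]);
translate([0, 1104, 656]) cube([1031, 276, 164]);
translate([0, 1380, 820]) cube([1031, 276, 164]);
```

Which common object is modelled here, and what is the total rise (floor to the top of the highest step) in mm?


A staircase. The total rise is 984 mm.

6 identical blocks, each offset up and back from the previous — a staircase. Each step is 164 mm tall and there are 6 of them, so the total rise is 6 × 164 = 984 mm.


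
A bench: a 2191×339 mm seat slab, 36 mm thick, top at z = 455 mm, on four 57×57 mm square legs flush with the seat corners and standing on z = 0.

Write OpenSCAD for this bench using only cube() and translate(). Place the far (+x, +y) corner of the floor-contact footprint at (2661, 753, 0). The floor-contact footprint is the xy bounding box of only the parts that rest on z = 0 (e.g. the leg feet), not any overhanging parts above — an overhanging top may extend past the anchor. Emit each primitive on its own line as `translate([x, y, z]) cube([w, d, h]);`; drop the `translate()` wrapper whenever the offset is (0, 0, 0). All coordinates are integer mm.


// leg_h = 455 − 36 = 419
translate([470, 414, 419]) cube([2191, 339, 36]);
translate([470, 414, 0]) cube([57, 57, 419]);
translate([470, 696, 0]) cube([57, 57, 419]);
translate([2604, 414, 0]) cube([57, 57, 419]);
translate([2604, 696, 0]) cube([57, 57, 419]);


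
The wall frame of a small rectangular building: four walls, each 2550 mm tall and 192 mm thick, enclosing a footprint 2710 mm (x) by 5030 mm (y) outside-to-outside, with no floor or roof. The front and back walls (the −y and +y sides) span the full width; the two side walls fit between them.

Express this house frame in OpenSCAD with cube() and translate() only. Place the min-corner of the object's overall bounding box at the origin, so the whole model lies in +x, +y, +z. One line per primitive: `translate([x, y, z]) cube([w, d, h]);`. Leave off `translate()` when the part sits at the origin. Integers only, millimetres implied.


cube([2710, 192, 2550]);
translate([0, 4838, 0]) cube([2710, 192, 2550]);
translate([0, 192, 0]) cube([192, 4646, 2550]);
translate([2518, 192, 0]) cube([192, 4646, 2550]);


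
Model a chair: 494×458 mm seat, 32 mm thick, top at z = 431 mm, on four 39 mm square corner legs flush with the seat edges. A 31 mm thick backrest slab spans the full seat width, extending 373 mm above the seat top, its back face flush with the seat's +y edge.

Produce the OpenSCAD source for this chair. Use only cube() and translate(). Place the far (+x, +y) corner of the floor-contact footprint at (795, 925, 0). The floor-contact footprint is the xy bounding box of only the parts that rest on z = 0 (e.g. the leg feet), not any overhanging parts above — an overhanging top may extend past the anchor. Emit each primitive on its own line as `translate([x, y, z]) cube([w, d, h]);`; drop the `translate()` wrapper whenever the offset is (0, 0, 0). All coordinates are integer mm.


translate([301, 467, 399]) cube([494, 458, 32]);
translate([301, 467, 0]) cube([39, 39, 399]);
translate([756, 467, 0]) cube([39, 39, 399]);
translate([301, 886, 0]) cube([39, 39, 399]);
translate([756, 886, 0]) cube([39, 39, 399]);
translate([301, 894, 431]) cube([494, 31, 373]);


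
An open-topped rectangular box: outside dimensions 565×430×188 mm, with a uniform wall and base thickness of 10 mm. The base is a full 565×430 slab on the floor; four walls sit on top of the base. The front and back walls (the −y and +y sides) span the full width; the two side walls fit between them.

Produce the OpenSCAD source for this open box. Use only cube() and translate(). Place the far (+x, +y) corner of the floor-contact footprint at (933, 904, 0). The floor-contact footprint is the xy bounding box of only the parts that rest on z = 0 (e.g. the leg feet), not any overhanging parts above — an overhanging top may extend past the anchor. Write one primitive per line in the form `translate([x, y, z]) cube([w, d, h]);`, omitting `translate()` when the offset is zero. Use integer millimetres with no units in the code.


translate([368, 474, 0]) cube([565, 430, 10]);
translate([368, 474, 10]) cube([565, 10, 178]);
translate([368, 894, 10]) cube([565, 10, 178]);
translate([368, 484, 10]) cube([10, 410, 178]);
translate([923, 484, 10]) cube([10, 410, 178]);


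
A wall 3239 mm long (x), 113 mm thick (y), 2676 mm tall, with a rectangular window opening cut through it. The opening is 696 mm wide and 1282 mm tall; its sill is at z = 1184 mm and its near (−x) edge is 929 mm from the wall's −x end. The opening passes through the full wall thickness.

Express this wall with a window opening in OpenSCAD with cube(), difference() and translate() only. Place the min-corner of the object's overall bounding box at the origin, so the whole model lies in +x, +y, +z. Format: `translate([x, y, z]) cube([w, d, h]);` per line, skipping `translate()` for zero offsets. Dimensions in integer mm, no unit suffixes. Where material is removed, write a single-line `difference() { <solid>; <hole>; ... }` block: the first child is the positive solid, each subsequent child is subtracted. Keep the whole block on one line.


difference() { cube([3239, 113, 2676]); translate([929, 0, 1184]) cube([696, 113, 1282]); }


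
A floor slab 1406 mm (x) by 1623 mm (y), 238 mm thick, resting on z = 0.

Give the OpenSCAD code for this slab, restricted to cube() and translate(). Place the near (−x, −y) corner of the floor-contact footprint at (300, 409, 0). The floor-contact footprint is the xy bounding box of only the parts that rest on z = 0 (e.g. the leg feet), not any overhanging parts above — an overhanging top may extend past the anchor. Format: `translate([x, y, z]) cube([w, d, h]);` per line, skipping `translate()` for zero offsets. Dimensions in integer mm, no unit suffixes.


translate([300, 409, 0]) cube([1406, 1623, 238]);


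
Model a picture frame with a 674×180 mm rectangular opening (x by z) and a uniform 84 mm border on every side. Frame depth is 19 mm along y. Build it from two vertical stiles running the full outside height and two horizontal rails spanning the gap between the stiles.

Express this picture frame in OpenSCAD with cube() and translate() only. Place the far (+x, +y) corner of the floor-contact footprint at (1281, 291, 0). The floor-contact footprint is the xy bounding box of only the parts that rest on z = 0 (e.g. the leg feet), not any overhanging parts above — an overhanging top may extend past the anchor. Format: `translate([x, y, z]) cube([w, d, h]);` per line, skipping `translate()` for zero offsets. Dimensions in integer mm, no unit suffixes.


translate([439, 272, 0]) cube([84, 19, 348]);
translate([1197, 272, 0]) cube([84, 19, 348]);
translate([523, 272, 0]) cube([674, 19, 84]);
translate([523, 272, 264]) cube([674, 19, 84]);


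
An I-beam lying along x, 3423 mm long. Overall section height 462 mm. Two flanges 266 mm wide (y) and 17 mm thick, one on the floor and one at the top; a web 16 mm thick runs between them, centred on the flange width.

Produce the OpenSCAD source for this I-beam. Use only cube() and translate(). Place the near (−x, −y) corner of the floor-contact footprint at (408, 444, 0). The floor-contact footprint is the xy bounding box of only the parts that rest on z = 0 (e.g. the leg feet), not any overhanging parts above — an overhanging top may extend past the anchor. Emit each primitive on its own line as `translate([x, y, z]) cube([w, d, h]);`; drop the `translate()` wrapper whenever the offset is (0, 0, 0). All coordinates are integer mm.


translate([408, 444, 0]) cube([3423, 266, 17]);
translate([408, 569, 17]) cube([3423, 16, 428]);
translate([408, 444, 445]) cube([3423, 266, 17]);


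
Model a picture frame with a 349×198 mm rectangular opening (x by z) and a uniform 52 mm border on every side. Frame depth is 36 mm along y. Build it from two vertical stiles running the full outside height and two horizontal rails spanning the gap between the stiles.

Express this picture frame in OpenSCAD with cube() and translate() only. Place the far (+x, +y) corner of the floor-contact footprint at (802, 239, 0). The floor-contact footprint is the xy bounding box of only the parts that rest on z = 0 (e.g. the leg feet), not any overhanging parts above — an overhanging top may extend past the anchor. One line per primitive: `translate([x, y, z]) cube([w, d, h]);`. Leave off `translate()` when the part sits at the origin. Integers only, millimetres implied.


translate([349, 203, 0]) cube([52, 36, 302]);
translate([750, 203, 0]) cube([52, 36, 302]);
translate([401, 203, 0]) cube([349, 36, 52]);
translate([401, 203, 250]) cube([349, 36, 52]);


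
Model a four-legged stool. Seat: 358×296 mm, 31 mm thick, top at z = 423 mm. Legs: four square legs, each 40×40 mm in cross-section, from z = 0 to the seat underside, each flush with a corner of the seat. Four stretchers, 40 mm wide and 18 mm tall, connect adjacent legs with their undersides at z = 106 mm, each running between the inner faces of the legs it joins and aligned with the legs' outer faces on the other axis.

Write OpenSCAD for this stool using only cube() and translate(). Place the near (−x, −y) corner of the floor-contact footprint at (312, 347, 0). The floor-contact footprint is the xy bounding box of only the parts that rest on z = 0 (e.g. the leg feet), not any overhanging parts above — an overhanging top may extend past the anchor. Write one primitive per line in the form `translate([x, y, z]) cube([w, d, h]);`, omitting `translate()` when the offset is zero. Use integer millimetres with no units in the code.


translate([312, 347, 392]) cube([358, 296, 31]);
translate([312, 347, 0]) cube([40, 40, 392]);
translate([630, 347, 0]) cube([40, 40, 392]);
translate([312, 603, 0]) cube([40, 40, 392]);
translate([630, 603, 0]) cube([40, 40, 392]);
translate([352, 347, 106]) cube([278, 40, 18]);
translate([352, 603, 106]) cube([278, 40, 18]);
translate([312, 387, 106]) cube([40, 216, 18]);
translate([630, 387, 106]) cube([40, 216, 18]);


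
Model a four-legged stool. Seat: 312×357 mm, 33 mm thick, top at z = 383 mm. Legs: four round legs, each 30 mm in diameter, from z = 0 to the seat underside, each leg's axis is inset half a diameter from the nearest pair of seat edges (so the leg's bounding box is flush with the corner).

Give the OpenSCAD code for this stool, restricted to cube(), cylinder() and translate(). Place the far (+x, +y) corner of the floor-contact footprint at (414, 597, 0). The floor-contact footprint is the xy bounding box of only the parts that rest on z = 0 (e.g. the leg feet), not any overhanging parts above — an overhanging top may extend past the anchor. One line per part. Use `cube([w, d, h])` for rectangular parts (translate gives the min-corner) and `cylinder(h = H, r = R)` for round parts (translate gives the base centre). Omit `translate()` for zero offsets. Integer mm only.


translate([102, 240, 350]) cube([312, 357, 33]);
translate([117, 255, 0]) cylinder(h = 350, r = 15);
translate([399, 255, 0]) cylinder(h = 350, r = 15);
translate([117, 582, 0]) cylinder(h = 350, r = 15);
translate([399, 582, 0]) cylinder(h = 350, r = 15);


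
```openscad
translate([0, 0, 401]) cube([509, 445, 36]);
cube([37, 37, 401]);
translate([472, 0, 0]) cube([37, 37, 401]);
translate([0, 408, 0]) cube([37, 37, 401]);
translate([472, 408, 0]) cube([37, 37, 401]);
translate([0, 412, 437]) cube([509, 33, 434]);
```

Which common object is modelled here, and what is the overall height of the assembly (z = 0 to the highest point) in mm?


A chair. The overall height is 871 mm.

A slab on four corner posts with a tall panel at the back — a chair. The seat slab sits at z = 401 with thickness 36, and the 434 mm backrest starts at the seat top, so the overall height is 401 + 36 + 434 = 871 mm.


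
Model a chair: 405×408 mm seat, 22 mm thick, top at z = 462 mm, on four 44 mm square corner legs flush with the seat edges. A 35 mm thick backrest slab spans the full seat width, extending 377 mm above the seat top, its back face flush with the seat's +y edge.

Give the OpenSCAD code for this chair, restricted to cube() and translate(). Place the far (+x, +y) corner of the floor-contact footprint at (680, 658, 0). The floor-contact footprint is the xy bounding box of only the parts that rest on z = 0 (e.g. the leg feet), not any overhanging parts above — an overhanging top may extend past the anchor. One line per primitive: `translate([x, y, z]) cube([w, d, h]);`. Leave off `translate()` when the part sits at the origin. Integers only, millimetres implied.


// leg_h = 462 - 22 = 440
translate([275, 250, 440]) cube([405, 408, 22]);
translate([275, 250, 0]) cube([44, 44, 440]);
translate([636, 250, 0]) cube([44, 44, 440]);
translate([275, 614, 0]) cube([44, 44, 440]);
translate([636, 614, 0]) cube([44, 44, 440]);
translate([275, 623, 462]) cube([405, 35, 377]);


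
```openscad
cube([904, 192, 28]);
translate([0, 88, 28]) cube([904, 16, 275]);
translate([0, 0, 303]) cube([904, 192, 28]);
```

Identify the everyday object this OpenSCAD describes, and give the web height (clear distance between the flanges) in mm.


An I-beam. The web height is 275 mm.

Two wide flanges with a thin centred web — an I-beam. Overall 331 mm minus two 28 mm flanges gives a web of 331 − 2·28 = 275 mm.


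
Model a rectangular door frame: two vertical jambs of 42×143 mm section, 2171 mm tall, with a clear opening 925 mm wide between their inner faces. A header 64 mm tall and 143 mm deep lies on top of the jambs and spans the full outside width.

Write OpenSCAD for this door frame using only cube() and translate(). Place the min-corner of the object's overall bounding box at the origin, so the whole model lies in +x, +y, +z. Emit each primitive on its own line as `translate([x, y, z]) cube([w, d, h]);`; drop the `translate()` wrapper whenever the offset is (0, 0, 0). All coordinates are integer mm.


cube([42, 143, 2171]);
translate([967, 0, 0]) cube([42, 143, 2171]);
translate([0, 0, 2171]) cube([1009, 143, 64]);


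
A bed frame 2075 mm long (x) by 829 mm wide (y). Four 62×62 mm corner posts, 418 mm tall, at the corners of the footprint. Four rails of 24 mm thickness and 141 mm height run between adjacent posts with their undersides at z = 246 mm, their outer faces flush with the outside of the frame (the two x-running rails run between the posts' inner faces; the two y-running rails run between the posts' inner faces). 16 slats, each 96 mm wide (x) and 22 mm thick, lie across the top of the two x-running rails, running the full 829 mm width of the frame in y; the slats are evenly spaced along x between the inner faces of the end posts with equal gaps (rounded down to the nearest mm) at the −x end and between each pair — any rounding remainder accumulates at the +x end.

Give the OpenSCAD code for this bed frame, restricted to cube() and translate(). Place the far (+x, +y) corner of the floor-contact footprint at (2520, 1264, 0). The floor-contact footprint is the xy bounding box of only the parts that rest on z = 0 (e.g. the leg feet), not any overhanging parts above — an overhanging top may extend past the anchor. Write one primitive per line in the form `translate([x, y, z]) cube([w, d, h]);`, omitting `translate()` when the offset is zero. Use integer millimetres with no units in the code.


// slat z = rail_z + rail_h = 246 + 141 = 387
// slat gap = ⌊(1951 − 16·96) / 17⌋ = 24
translate([445, 435, 0]) cube([62, 62, 418]);
translate([445, 1202, 0]) cube([62, 62, 418]);
translate([2458, 435, 0]) cube([62, 62, 418]);
translate([2458, 1202, 0]) cube([62, 62, 418]);
translate([507, 435, 246]) cube([1951, 24, 141]);
translate([507, 1240, 246]) cube([1951, 24, 141]);
translate([445, 497, 246]) cube([24, 705, 141]);
translate([2496, 497, 246]) cube([24, 705, 141]);
translate([531, 435, 387]) cube([96, 829, 22]);
translate([651, 435, 387]) cube([96, 829, 22]);
translate([771, 435, 387]) cube([96, 829, 22]);
translate([891, 435, 387]) cube([96, 829, 22]);
translate([1011, 435, 387]) cube([96, 829, 22]);
translate([1131, 435, 387]) cube([96, 829, 22]);
translate([1251, 435, 387]) cube([96, 829, 22]);
translate([1371, 435, 387]) cube([96, 829, 22]);
translate([1491, 435, 387]) cube([96, 829, 22]);
translate([1611, 435, 387]) cube([96, 829, 22]);
translate([1731, 435, 387]) cube([96, 829, 22]);
translate([1851, 435, 387]) cube([96, 829, 22]);
translate([1971, 435, 387]) cube([96, 829, 22]);
translate([2091, 435, 387]) cube([96, 829, 22]);
translate([2211, 435, 387]) cube([96, 829, 22]);
translate([2331, 435, 387]) cube([96, 829, 22]);


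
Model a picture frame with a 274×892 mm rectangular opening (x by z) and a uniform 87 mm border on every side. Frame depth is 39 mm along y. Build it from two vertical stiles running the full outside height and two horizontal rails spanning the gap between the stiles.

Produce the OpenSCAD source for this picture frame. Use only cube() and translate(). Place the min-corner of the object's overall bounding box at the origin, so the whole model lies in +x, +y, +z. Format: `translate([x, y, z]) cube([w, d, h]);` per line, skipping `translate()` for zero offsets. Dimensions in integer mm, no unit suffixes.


cube([87, 39, 1066]);
translate([361, 0, 0]) cube([87, 39, 1066]);
translate([87, 0, 0]) cube([274, 39, 87]);
translate([87, 0, 979]) cube([274, 39, 87]);


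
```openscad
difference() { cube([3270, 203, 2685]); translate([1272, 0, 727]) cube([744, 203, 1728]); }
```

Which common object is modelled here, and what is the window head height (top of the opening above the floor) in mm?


A wall with a window opening. The window head height is 2455 mm.

A wall with a rectangular opening subtracted — a window. Sill at z = 727, opening 1728 mm tall, so the head is at 727 + 1728 = 2455 mm.


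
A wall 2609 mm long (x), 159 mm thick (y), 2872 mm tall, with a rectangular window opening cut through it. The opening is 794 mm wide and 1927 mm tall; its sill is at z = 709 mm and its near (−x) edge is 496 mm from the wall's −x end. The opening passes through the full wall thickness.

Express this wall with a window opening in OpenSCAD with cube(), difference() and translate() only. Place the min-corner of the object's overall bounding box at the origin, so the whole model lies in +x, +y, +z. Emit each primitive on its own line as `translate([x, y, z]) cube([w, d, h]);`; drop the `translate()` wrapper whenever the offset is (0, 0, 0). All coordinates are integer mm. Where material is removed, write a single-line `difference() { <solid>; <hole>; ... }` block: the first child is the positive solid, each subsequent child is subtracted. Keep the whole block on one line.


difference() { cube([2609, 159, 2872]); translate([496, 0, 709]) cube([794, 159, 1927]); }


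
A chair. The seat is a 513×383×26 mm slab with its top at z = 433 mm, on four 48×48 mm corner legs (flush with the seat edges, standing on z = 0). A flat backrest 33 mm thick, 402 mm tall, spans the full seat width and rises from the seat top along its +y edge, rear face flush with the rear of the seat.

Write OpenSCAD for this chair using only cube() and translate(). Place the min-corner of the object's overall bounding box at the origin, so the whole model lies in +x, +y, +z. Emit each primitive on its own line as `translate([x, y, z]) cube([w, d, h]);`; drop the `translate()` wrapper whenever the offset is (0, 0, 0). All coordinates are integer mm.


translate([0, 0, 407]) cube([513, 383, 26]);
cube([48, 48, 407]);
translate([465, 0, 0]) cube([48, 48, 407]);
translate([0, 335, 0]) cube([48, 48, 407]);
translate([465, 335, 0]) cube([48, 48, 407]);
translate([0, 350, 433]) cube([513, 33, 402]);


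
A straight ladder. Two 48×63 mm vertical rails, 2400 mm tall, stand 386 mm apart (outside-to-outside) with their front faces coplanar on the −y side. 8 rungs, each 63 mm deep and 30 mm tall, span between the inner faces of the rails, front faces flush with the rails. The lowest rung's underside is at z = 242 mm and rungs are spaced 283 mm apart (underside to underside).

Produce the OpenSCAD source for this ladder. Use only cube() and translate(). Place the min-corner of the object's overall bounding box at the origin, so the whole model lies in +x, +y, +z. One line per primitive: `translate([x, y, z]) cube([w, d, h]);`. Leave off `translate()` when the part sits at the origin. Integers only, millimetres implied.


cube([48, 63, 2400]);
translate([338, 0, 0]) cube([48, 63, 2400]);
translate([48, 0, 242]) cube([290, 63, 30]);
translate([48, 0, 525]) cube([290, 63, 30]);
translate([48, 0, 808]) cube([290, 63, 30]);
translate([48, 0, 1091]) cube([290, 63, 30]);
translate([48, 0, 1374]) cube([290, 63, 30]);
translate([48, 0, 1657]) cube([290, 63, 30]);
translate([48, 0, 1940]) cube([290, 63, 30]);
translate([48, 0, 2223]) cube([290, 63, 30]);


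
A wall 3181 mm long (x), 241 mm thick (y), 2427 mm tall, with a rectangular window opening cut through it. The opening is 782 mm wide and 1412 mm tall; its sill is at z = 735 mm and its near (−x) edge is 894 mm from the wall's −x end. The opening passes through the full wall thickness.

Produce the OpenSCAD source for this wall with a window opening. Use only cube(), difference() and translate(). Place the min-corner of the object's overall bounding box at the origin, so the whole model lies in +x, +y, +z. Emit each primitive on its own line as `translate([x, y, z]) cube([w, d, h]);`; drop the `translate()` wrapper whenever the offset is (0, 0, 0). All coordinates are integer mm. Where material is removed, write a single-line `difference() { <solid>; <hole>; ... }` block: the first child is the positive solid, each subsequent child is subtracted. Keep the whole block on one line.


difference() { cube([3181, 241, 2427]); translate([894, 0, 735]) cube([782, 241, 1412]); }


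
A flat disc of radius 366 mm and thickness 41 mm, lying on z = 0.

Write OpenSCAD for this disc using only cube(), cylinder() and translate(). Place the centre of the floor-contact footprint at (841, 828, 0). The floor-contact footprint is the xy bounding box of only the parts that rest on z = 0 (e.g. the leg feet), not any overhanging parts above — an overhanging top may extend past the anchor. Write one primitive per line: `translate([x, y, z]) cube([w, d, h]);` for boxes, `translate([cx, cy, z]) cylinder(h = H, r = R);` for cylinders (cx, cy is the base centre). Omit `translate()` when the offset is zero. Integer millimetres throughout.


translate([841, 828, 0]) cylinder(h = 41, r = 366);


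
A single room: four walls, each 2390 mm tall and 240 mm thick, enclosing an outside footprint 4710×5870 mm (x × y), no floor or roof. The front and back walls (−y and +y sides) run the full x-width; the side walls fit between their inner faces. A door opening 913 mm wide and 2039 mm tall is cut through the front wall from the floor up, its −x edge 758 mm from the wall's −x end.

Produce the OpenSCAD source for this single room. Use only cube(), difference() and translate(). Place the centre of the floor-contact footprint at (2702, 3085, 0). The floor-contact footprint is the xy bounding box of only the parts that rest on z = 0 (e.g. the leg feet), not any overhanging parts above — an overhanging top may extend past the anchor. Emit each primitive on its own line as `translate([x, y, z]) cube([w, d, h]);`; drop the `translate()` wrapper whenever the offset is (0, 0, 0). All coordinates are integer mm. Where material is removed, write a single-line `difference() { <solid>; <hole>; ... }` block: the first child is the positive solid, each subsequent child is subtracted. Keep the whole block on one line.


difference() { translate([347, 150, 0]) cube([4710, 240, 2390]); translate([1105, 150, 0]) cube([913, 240, 2039]); }
translate([347, 5780, 0]) cube([4710, 240, 2390]);
translate([347, 390, 0]) cube([240, 5390, 2390]);
translate([4817, 390, 0]) cube([240, 5390, 2390]);


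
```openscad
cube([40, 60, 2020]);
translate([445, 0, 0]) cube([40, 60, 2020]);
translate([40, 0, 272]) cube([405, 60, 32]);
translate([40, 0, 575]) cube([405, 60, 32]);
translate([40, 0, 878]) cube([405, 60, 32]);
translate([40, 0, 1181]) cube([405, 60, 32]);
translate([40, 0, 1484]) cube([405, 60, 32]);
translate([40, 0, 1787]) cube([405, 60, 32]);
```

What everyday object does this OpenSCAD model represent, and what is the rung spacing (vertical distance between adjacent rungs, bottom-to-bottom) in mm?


A ladder. The rung spacing is 303 mm.

Two tall 40×60 posts with 6 short bars between them — a ladder. Adjacent rungs sit at z = 272 and z = 575, so the spacing is 575 − 272 = 303 mm.


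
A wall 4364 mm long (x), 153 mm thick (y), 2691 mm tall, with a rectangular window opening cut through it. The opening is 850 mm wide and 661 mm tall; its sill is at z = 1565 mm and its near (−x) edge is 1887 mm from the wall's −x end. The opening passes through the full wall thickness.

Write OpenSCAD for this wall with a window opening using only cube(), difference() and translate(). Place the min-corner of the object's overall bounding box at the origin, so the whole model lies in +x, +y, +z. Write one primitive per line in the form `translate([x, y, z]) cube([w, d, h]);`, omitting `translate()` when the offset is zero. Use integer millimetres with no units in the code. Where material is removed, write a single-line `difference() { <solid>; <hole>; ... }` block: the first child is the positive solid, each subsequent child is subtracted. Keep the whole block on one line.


difference() { cube([4364, 153, 2691]); translate([1887, 0, 1565]) cube([850, 153, 661]); }


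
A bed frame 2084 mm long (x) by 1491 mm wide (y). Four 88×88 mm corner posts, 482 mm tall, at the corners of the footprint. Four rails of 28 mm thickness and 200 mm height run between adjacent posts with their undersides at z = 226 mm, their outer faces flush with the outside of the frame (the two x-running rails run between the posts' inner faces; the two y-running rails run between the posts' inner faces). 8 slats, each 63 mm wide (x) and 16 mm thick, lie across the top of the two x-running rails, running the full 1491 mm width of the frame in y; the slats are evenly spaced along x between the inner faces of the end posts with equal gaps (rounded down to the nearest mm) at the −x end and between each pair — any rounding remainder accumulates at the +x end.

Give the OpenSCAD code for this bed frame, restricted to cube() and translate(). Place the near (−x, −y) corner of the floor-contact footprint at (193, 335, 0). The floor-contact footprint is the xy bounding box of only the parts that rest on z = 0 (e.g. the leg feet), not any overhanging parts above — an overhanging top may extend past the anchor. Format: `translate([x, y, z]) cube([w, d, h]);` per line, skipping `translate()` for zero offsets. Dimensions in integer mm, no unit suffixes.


translate([193, 335, 0]) cube([88, 88, 482]);
translate([193, 1738, 0]) cube([88, 88, 482]);
translate([2189, 335, 0]) cube([88, 88, 482]);
translate([2189, 1738, 0]) cube([88, 88, 482]);
translate([281, 335, 226]) cube([1908, 28, 200]);
translate([281, 1798, 226]) cube([1908, 28, 200]);
translate([193, 423, 226]) cube([28, 1315, 200]);
translate([2249, 423, 226]) cube([28, 1315, 200]);
translate([437, 335, 426]) cube([63, 1491, 16]);
translate([656, 335, 426]) cube([63, 1491, 16]);
translate([875, 335, 426]) cube([63, 1491, 16]);
translate([1094, 335, 426]) cube([63, 1491, 16]);
translate([1313, 335, 426]) cube([63, 1491, 16]);
translate([1532, 335, 426]) cube([63, 1491, 16]);
translate([1751, 335, 426]) cube([63, 1491, 16]);
translate([1970, 335, 426]) cube([63, 1491, 16]);


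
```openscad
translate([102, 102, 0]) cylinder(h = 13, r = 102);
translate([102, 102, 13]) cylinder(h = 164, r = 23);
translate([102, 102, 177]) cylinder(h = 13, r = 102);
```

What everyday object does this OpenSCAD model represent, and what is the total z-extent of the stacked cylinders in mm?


A spool. The overall height is 190 mm.

Three coaxial cylinders, large–small–large — a spool. Two 13 mm flanges and a 164 mm core give 13 + 164 + 13 = 190 mm.


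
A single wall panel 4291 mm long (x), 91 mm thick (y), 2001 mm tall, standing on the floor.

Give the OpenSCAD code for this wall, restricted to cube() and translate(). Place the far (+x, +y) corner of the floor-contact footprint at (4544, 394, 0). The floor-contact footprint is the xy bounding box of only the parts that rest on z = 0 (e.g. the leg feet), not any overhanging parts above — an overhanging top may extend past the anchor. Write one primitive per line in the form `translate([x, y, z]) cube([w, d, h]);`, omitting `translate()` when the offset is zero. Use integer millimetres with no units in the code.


translate([253, 303, 0]) cube([4291, 91, 2001]);


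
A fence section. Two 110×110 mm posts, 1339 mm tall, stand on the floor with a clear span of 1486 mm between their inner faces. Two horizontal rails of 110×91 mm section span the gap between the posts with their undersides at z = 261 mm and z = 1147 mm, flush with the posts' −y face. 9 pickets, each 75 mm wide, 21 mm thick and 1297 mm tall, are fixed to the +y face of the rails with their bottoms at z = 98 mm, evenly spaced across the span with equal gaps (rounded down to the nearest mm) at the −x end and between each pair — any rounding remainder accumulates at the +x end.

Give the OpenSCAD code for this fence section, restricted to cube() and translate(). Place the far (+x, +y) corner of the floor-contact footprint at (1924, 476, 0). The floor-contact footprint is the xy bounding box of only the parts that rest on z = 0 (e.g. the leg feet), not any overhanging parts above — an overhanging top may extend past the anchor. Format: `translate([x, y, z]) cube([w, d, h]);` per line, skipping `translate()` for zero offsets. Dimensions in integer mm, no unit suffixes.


translate([218, 366, 0]) cube([110, 110, 1339]);
translate([1814, 366, 0]) cube([110, 110, 1339]);
translate([328, 366, 261]) cube([1486, 110, 91]);
translate([328, 366, 1147]) cube([1486, 110, 91]);
translate([409, 476, 98]) cube([75, 21, 1297]);
translate([565, 476, 98]) cube([75, 21, 1297]);
translate([721, 476, 98]) cube([75, 21, 1297]);
translate([877, 476, 98]) cube([75, 21, 1297]);
translate([1033, 476, 98]) cube([75, 21, 1297]);
translate([1189, 476, 98]) cube([75, 21, 1297]);
translate([1345, 476, 98]) cube([75, 21, 1297]);
translate([1501, 476, 98]) cube([75, 21, 1297]);
translate([1657, 476, 98]) cube([75, 21, 1297]);
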